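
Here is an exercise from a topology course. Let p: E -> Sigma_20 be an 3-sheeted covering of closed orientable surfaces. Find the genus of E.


For an n-sheeted cover: chi(E) = n * chi(B).
chi(Sigma_20) = 2 - 2*20 = -38.
chi(E) = 3 * (-38) = -114.
genus(E) = (2 - chi(E))/2 = (2 - (-114))/2 = 116/2 = 58

58


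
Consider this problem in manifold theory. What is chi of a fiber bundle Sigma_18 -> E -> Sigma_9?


For a fiber bundle F -> E -> B (with CW structure): chi(E) = chi(B) * chi(F).
chi(Sigma_9) = -16, chi(Sigma_18) = -34.
chi(E) = (-16) * (-34) = 544

544


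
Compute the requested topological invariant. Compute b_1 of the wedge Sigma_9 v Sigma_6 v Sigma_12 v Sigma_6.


For a wedge X v Y: reduced H_k(X v Y) = H_k(X) + H_k(Y).
Each Sigma_g contributes b_1 = 2g.
b_1 = 18 + 12 + 24 + 12 = 66

66


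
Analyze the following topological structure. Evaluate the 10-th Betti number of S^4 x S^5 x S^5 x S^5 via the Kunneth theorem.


Each S^d has Poincare polynomial 1 + t^d.
The product S^4 x S^5 x S^5 x S^5 has Poincare polynomial prod(1+t^d_i).
Expanding: b_0=1, b_4=1, b_5=3, b_9=3, b_10=3, b_14=3, b_15=1, b_19=1.
b_10 = 3

3


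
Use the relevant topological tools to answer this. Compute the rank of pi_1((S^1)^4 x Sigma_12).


pi_1(A x B) = pi_1(A) x pi_1(B); rank of abelianization = b_1.
b_1(T^4) = 4, b_1(Sigma_12) = 2*12 = 24.
b_1(product) = 4 + 24 = 28

28


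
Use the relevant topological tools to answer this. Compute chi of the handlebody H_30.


A genus-g handlebody deformation retracts to a wedge of g circles.
chi(vee_g S^1) = 1 - g.
chi(H_30) = 1 - 30 = -29

-29


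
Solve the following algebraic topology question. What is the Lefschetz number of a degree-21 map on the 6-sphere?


On S^6: L(f) = tr(f_0*) + (-1)^6 tr(f_6*) = 1 + (-1)^6 * deg(f).
L(f) = 1 + (-1)^6 * 21 = 1 + 21 = 22

22


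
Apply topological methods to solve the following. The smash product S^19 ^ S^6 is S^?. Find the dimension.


S^m ^ S^n = S^{m+n}.
k = 19 + 6 = 25

25


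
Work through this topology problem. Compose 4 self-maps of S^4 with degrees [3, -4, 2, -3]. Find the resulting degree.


Degree is multiplicative: deg(composition) = product of degrees.
= (3) * (-4) * (2) * (-3) = 72

72


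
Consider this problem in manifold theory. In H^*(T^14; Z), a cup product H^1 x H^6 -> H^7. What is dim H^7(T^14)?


Cup product: H^p x H^q -> H^{p+q}; here p+q = 1+6 = 7.
rank H^k(T^n) = C(n,k).
C(14,7) = 3432

3432


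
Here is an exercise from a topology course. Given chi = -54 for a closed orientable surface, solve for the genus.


chi = 2 - 2g for closed orientable surfaces.
-54 = 2 - 2g
2g = 2 - (-54) = 56
g = 28

28


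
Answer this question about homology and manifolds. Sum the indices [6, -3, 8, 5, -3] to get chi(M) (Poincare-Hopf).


Poincare-Hopf: chi(M) = sum of indices of zeros.
chi = (6) + (-3) + (8) + (5) + (-3) = 13

13


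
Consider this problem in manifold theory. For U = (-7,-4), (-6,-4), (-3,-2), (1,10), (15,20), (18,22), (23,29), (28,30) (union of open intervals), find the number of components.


Sort and merge overlapping open intervals.
Merged: (-7,-4), (-3,-2), (1,10), (15,22), (23,30).
Number of components = 5

5


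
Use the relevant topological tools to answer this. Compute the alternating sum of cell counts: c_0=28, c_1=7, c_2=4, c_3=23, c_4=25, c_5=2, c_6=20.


chi = sum_k (-1)^k c_k.
= (-1)^0*28 + (-1)^1*7 + (-1)^2*4 + (-1)^3*23 + (-1)^4*25 + (-1)^5*2 + (-1)^6*20
= (28) + (-7) + (4) + (-23) + (25) + (-2) + (20)
= 45

45


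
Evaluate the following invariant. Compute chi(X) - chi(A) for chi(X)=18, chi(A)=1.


Relative Euler characteristic: chi(X, A) = chi(X) - chi(A).
= 18 - (1) = 17

17


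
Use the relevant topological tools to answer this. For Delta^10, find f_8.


Delta^10 has 10+1 vertices. A 8-face is a choice of 8+1 vertices.
f_8 = C(10+1, 8+1) = C(11,9) = 55

55


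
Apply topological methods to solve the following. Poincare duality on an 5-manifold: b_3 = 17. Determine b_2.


Poincare duality for closed orientable n-manifolds: b_k = b_{n-k}.
Here n = 5, so b_2 = b_3 = 17

17


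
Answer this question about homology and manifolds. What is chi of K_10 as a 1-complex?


K_10: V = 10, E = C(10,2) = 45.
chi = V - E = 10 - 45 = -35

-35


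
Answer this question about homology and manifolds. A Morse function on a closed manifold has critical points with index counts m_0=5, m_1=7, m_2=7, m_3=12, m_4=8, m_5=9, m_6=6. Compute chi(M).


Morse theory: chi(M) = sum_k (-1)^k m_k where m_k = #(index-k critical points).
= (5) + (-7) + (7) + (-12) + (8) + (-9) + (6) = -2

-2


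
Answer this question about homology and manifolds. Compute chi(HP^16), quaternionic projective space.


HP^16 has one cell in each dimension 0, 4, ..., 4*16 (16+1 cells, all even-dim).
chi = 16 + 1 = 17

17


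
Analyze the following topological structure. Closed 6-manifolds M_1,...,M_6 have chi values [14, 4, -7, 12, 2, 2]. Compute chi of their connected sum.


For n-manifolds: chi(A#B) = chi(A) + chi(B) - chi(S^6).
chi(S^6) = 1 + (-1)^6 = 2.
chi(#) = (sum chi_i) - (6-1)*chi(S^6) = 27 - 5*2 = 17

17


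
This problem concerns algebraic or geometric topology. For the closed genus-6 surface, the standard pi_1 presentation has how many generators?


Standard presentation: pi_1(Sigma_g) = <a_1,b_1,...,a_g,b_g | [a_1,b_1]...[a_g,b_g] = 1>.
Number of generators = 2g = 2*6 = 12

12


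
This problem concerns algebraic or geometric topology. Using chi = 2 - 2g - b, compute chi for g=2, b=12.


For a compact orientable surface with genus g and b boundary components: chi = 2 - 2g - b.
chi = 2 - 2*2 - 12 = 2 - 4 - 12 = -14

-14


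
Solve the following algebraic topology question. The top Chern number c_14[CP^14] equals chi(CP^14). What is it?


For any closed oriented manifold, <e(TM),[M]> = chi(M).
chi(CP^14) = 14+1 = 15

15


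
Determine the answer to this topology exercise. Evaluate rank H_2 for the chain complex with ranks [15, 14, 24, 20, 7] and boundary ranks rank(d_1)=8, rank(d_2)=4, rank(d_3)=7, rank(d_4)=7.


rank H_k = rank(ker d_k) - rank(im d_{k+1}).
rank(ker d_2) = rank(C_2) - rank(d_2) = 24 - 4 = 20.
rank(im d_{2+1}) = 7.
rank H_2 = 20 - 7 = 13

13


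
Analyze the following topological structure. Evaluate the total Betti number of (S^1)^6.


b_k(T^6) = C(6,k), so the sum over k is sum_k C(6,k) = 2^6.
Total = 2^6 = 64

64


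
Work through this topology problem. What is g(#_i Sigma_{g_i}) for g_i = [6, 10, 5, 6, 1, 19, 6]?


Genus is additive under connected sum of orientable surfaces.
g = 6 + 10 + 5 + 6 + 1 + 19 + 6 = 53

53


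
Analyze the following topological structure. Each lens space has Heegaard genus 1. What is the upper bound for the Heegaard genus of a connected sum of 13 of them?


Heegaard genus satisfies g(A#B) <= g(A) + g(B).
Each lens space has g = 1.
Upper bound: 13 * 1 = 13

13


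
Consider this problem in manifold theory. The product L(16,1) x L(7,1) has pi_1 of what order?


pi_1(X x Y) = pi_1(X) x pi_1(Y).
pi_1(L(16,1)) = Z/16, pi_1(L(7,1)) = Z/7.
|Z/16 x Z/7| = 16 * 7 = 112

112


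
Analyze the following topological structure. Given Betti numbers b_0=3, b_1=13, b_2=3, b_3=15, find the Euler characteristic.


chi = sum_k (-1)^k b_k.
= (3) + (-13) + (3) + (-15)
= -22

-22


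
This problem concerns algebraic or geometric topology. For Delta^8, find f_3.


Delta^8 has 8+1 vertices. A 3-face is a choice of 3+1 vertices.
f_3 = C(8+1, 3+1) = C(9,4) = 126

126


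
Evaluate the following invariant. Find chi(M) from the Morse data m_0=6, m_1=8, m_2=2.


Morse theory: chi(M) = sum_k (-1)^k m_k where m_k = #(index-k critical points).
= (6) + (-8) + (2) = 0

0


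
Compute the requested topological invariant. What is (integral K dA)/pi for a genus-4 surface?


Gauss-Bonnet: integral K dA = 2*pi*chi(M).
chi(Sigma_4) = 2 - 2*4 = -6.
(integral K dA)/pi = 2*chi = 2*(-6) = -12

-12


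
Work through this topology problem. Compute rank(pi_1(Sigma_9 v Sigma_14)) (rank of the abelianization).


For a wedge: H_1(A v B) = H_1(A) + H_1(B).
b_1(Sigma_9) = 18, b_1(Sigma_14) = 28.
b_1 = 18 + 28 = 46

46


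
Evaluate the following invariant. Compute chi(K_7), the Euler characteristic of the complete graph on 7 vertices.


K_7: V = 7, E = C(7,2) = 21.
chi = V - E = 7 - 21 = -14

-14


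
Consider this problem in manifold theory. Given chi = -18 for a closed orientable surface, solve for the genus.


chi = 2 - 2g for closed orientable surfaces.
-18 = 2 - 2g
2g = 2 - (-18) = 20
g = 10

10


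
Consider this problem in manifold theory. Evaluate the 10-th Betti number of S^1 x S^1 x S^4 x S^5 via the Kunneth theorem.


Each S^d has Poincare polynomial 1 + t^d.
The product S^1 x S^1 x S^4 x S^5 has Poincare polynomial prod(1+t^d_i).
Expanding: b_0=1, b_1=2, b_2=1, b_4=1, b_5=3, b_6=3, b_7=1, b_9=1, b_10=2, b_11=1.
b_10 = 2

2


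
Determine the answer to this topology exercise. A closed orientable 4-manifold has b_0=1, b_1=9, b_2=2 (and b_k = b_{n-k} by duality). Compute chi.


By Poincare duality b_k = b_{4-k}, so full Betti numbers: b_0=1, b_1=9, b_2=2, b_3=9, b_4=1.
chi = sum (-1)^k b_k = -14

-14


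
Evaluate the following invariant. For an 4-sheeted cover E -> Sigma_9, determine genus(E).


For an n-sheeted cover: chi(E) = n * chi(B).
chi(Sigma_9) = 2 - 2*9 = -16.
chi(E) = 4 * (-16) = -64.
genus(E) = (2 - chi(E))/2 = (2 - (-64))/2 = 66/2 = 33

33


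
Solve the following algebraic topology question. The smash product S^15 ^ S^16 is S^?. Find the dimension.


S^m ^ S^n = S^{m+n}.
k = 15 + 16 = 31

31


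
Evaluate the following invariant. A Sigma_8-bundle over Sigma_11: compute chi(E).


For a fiber bundle F -> E -> B (with CW structure): chi(E) = chi(B) * chi(F).
chi(Sigma_11) = -20, chi(Sigma_8) = -14.
chi(E) = (-20) * (-14) = 280

280


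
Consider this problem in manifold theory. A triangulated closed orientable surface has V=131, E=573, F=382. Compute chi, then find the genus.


chi = V - E + F = 131 - 573 + 382 = -60
For orientable closed surface: chi = 2 - 2g, so g = (2 - chi)/2.
g = (2 - (-60)) / 2 = 62 / 2 = 31

31


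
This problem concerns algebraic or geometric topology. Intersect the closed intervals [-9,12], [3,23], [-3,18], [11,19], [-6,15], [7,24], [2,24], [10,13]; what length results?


Intersection = [max(a_i), min(b_i)] = [11, 12].
Length = 12 - 11 = 1

1


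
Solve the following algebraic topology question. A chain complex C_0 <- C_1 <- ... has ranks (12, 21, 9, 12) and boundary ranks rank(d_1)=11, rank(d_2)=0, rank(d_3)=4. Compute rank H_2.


rank H_k = rank(ker d_k) - rank(im d_{k+1}).
rank(ker d_2) = rank(C_2) - rank(d_2) = 9 - 0 = 9.
rank(im d_{2+1}) = 4.
rank H_2 = 9 - 4 = 5

5


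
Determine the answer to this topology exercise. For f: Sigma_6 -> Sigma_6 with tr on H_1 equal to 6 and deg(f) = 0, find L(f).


L(f) = tr(f_0*) - tr(f_1*) + tr(f_2*).
= 1 - (6) + (0)
= -5

-5


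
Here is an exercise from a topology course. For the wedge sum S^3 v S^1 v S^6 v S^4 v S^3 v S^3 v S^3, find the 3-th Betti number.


For a wedge of spheres, H_k (k>0) is free on one generator per sphere of dimension k.
Spheres of dimension 3: count = 4.
b_3 = 4

4


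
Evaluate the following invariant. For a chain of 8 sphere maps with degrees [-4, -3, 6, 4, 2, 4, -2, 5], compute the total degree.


Degree is multiplicative: deg(composition) = product of degrees.
= (-4) * (-3) * (6) * (4) * (2) * (4) * (-2) * (5) = -23040

-23040


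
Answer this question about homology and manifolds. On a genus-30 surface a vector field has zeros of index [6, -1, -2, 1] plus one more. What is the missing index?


Poincare-Hopf: sum of indices = chi(M).
chi(Sigma_30) = 2 - 2*30 = -58.
Sum of known indices = 4.
x = chi - (sum known) = -58 - (4) = -62

-62


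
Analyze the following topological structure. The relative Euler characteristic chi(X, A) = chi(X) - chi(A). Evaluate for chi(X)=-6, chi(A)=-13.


Relative Euler characteristic: chi(X, A) = chi(X) - chi(A).
= -6 - (-13) = 7

7


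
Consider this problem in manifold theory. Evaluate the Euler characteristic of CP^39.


CP^39 has one cell in each even dimension 0, 2, ..., 2*39 (39+1 cells total).
All cells are even-dimensional, so chi = number of cells.
chi = 39 + 1 = 40

40


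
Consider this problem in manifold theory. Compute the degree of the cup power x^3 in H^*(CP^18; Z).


|x| = 2 in H^*(CP^n).
|x^3| = 3 * |x| = 3 * 2 = 6

6


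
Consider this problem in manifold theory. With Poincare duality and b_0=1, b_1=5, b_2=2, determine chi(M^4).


By Poincare duality b_k = b_{4-k}, so full Betti numbers: b_0=1, b_1=5, b_2=2, b_3=5, b_4=1.
chi = sum (-1)^k b_k = -6

-6


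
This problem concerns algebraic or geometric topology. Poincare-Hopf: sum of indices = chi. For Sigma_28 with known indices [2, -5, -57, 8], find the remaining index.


Poincare-Hopf: sum of indices = chi(M).
chi(Sigma_28) = 2 - 2*28 = -54.
Sum of known indices = -52.
x = chi - (sum known) = -54 - (-52) = -2

-2


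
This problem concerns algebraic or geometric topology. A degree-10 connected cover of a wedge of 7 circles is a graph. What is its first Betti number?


Nielsen-Schreier: an index-n subgroup of F_r is free of rank 1 + n(r-1).
Equivalently: chi(cover) = n*chi(base); chi(vee_r S^1) = 1 - 7 = -6.
chi(E) = 10*(-6) = -60; rank = 1 - chi(E) = 1 - (-60) = 61.
rank = 1 + 10*(7-1) = 1 + 60 = 61

61


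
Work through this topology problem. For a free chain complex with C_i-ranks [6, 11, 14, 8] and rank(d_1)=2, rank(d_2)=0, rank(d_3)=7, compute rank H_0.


rank H_k = rank(ker d_k) - rank(im d_{k+1}).
rank(ker d_0) = rank(C_0) - rank(d_0) = 6 - 0 = 6.
rank(im d_{0+1}) = 2.
rank H_0 = 6 - 2 = 4

4


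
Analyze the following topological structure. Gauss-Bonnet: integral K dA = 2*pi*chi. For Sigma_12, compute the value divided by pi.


Gauss-Bonnet: integral K dA = 2*pi*chi(M).
chi(Sigma_12) = 2 - 2*12 = -22.
(integral K dA)/pi = 2*chi = 2*(-22) = -44

-44


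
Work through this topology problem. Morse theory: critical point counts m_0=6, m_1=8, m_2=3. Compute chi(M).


Morse theory: chi(M) = sum_k (-1)^k m_k where m_k = #(index-k critical points).
= (6) + (-8) + (3) = 1

1


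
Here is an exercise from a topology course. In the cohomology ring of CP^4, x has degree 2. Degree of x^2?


|x| = 2 in H^*(CP^n).
|x^2| = 2 * |x| = 2 * 2 = 4

4


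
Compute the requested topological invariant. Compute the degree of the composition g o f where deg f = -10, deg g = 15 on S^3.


Degree is multiplicative under composition: deg(g o f) = deg(g) * deg(f).
= 15 * -10 = -150

-150


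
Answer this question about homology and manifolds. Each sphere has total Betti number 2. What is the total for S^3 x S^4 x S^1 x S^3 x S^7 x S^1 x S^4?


Total Betti number is multiplicative under products.
Each S^d (d>=1) has total Betti number 2.
There are 7 sphere factors.
Total = 2^7 = 128

128


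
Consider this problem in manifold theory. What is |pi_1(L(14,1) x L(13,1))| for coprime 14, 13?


pi_1(X x Y) = pi_1(X) x pi_1(Y).
pi_1(L(14,1)) = Z/14, pi_1(L(13,1)) = Z/13.
|Z/14 x Z/13| = 14 * 13 = 182

182


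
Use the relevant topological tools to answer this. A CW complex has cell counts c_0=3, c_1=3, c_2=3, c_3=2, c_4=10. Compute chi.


chi = sum_k (-1)^k c_k.
= (-1)^0*3 + (-1)^1*3 + (-1)^2*3 + (-1)^3*2 + (-1)^4*10
= (3) + (-3) + (3) + (-2) + (10)
= 11

11


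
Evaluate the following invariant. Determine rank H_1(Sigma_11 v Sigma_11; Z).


For a wedge: H_1(A v B) = H_1(A) + H_1(B).
b_1(Sigma_11) = 22, b_1(Sigma_11) = 22.
b_1 = 22 + 22 = 44

44


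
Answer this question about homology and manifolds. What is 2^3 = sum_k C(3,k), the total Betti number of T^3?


b_k(T^3) = C(3,k), so the sum over k is sum_k C(3,k) = 2^3.
Total = 2^3 = 8

8


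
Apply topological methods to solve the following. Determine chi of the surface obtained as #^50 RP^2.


For a non-orientable closed surface with k crosscaps: chi = 2 - k.
Here k = 50.
chi = 2 - 50 = -48

-48


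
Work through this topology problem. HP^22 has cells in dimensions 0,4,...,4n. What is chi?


HP^22 has one cell in each dimension 0, 4, ..., 4*22 (22+1 cells, all even-dim).
chi = 22 + 1 = 23

23


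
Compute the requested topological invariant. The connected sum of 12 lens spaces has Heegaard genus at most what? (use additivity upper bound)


Heegaard genus satisfies g(A#B) <= g(A) + g(B).
Each lens space has g = 1.
Upper bound: 12 * 1 = 12

12


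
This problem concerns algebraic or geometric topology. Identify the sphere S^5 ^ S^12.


S^m ^ S^n = S^{m+n}.
k = 5 + 12 = 17

17


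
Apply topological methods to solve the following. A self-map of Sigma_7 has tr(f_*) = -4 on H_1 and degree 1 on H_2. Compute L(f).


L(f) = tr(f_0*) - tr(f_1*) + tr(f_2*).
= 1 - (-4) + (1)
= 6

6


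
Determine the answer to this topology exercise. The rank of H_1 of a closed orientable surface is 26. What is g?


For a closed orientable surface: b_1 = 2g.
26 = 2g
g = 26 / 2 = 13

13


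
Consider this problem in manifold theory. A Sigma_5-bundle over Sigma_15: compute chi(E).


For a fiber bundle F -> E -> B (with CW structure): chi(E) = chi(B) * chi(F).
chi(Sigma_15) = -28, chi(Sigma_5) = -8.
chi(E) = (-28) * (-8) = 224

224


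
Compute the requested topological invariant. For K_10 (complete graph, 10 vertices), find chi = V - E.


K_10: V = 10, E = C(10,2) = 45.
chi = V - E = 10 - 45 = -35

-35


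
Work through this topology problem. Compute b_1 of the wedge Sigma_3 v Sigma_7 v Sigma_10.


For a wedge X v Y: reduced H_k(X v Y) = H_k(X) + H_k(Y).
Each Sigma_g contributes b_1 = 2g.
b_1 = 6 + 14 + 20 = 40

40


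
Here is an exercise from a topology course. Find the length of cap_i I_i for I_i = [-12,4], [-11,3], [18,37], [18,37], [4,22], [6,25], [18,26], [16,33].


Intersection = [max(a_i), min(b_i)] = [18, 3].
Since 18 > 3, the intersection is empty.
Length = 0

0


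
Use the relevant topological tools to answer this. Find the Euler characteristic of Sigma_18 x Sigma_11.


chi(Sigma_18) = 2 - 2*18 = -34
chi(Sigma_11) = 2 - 2*11 = -20
chi(product) = (-34) * (-20) = 680

680


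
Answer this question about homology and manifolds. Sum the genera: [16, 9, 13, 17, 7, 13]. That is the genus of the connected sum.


Genus is additive under connected sum of orientable surfaces.
g = 16 + 9 + 13 + 17 + 7 + 13 = 75

75


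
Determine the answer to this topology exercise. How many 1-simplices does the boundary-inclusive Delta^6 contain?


Delta^6 has 6+1 vertices. A 1-face is a choice of 1+1 vertices.
f_1 = C(6+1, 1+1) = C(7,2) = 21

21


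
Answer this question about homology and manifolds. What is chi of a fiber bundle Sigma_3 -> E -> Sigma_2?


For a fiber bundle F -> E -> B (with CW structure): chi(E) = chi(B) * chi(F).
chi(Sigma_2) = -2, chi(Sigma_3) = -4.
chi(E) = (-2) * (-4) = 8

8


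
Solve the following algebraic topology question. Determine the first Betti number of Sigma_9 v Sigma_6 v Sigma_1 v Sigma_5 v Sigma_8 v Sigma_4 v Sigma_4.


For a wedge X v Y: reduced H_k(X v Y) = H_k(X) + H_k(Y).
Each Sigma_g contributes b_1 = 2g.
b_1 = 18 + 12 + 2 + 10 + 16 + 8 + 8 = 74

74


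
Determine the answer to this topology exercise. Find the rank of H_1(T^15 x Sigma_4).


pi_1(A x B) = pi_1(A) x pi_1(B); rank of abelianization = b_1.
b_1(T^15) = 15, b_1(Sigma_4) = 2*4 = 8.
b_1(product) = 15 + 8 = 23

23


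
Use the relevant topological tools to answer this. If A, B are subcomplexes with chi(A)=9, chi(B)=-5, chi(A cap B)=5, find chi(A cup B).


chi(A cup B) = chi(A) + chi(B) - chi(A cap B)
= 9 + (-5) - (5)
= -1

-1


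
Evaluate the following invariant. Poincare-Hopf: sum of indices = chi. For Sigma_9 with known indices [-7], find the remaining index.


Poincare-Hopf: sum of indices = chi(M).
chi(Sigma_9) = 2 - 2*9 = -16.
Sum of known indices = -7.
x = chi - (sum known) = -16 - (-7) = -9

-9


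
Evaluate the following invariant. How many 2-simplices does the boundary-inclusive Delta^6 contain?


Delta^6 has 6+1 vertices. A 2-face is a choice of 2+1 vertices.
f_2 = C(6+1, 2+1) = C(7,3) = 35

35


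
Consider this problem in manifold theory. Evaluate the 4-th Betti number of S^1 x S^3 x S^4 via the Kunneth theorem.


Each S^d has Poincare polynomial 1 + t^d.
The product S^1 x S^3 x S^4 has Poincare polynomial prod(1+t^d_i).
Expanding: b_0=1, b_1=1, b_3=1, b_4=2, b_5=1, b_7=1, b_8=1.
b_4 = 2

2


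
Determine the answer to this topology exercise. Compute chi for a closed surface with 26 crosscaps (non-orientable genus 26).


For a non-orientable closed surface with k crosscaps: chi = 2 - k.
Here k = 26.
chi = 2 - 26 = -24

-24


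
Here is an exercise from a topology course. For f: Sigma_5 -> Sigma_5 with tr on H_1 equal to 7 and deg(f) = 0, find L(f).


L(f) = tr(f_0*) - tr(f_1*) + tr(f_2*).
= 1 - (7) + (0)
= -6

-6


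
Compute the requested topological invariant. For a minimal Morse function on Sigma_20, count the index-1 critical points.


A perfect Morse function has m_k = b_k.
For Sigma_20: b_0=1, b_1=2g=40, b_2=1.
Saddles m_1 = 2g = 40

40


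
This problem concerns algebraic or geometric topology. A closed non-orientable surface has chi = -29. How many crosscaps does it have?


chi = 2 - k for closed non-orientable surfaces with k crosscaps.
-29 = 2 - k
k = 2 - (-29) = 31

31


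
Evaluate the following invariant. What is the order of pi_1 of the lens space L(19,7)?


pi_1(L(p,q)) = Z/pZ for any q coprime to p.
|pi_1(L(19,7))| = 19

19


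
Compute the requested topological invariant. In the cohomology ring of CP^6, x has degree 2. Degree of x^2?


|x| = 2 in H^*(CP^n).
|x^2| = 2 * |x| = 2 * 2 = 4

4


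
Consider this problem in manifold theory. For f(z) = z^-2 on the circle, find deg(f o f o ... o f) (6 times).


deg(f) = -2. Degree is multiplicative: deg(f^6) = (deg f)^6.
deg(f^6) = (-2)^6 = 64

64


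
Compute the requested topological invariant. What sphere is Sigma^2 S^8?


Each suspension raises dimension by 1: Sigma S^n = S^{n+1}.
Sigma^2 S^8 = S^{8+2} = S^10

10


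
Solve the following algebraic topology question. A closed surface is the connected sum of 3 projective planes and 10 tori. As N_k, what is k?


Since a >= 1, the sum is non-orientable; each T^2 can be replaced by RP^2 # RP^2 (since T^2#RP^2 = 3RP^2).
Total crosscaps k = 3 + 2*10 = 23.
Check via chi: chi = 3*1 + 10*0 - (3+10-1)*2 = -21 = 2 - k = -21. Consistent.

23


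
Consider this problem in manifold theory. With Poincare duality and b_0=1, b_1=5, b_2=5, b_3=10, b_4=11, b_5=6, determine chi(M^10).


By Poincare duality b_k = b_{10-k}, so full Betti numbers: b_0=1, b_1=5, b_2=5, b_3=10, b_4=11, b_5=6, b_6=11, b_7=10, b_8=5, b_9=5, b_10=1.
chi = sum (-1)^k b_k = -2

-2


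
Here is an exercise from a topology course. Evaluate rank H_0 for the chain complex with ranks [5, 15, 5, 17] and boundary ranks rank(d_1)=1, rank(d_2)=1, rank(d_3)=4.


rank H_k = rank(ker d_k) - rank(im d_{k+1}).
rank(ker d_0) = rank(C_0) - rank(d_0) = 5 - 0 = 5.
rank(im d_{0+1}) = 1.
rank H_0 = 5 - 1 = 4

4


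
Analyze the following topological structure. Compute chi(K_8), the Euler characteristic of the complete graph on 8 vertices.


K_8: V = 8, E = C(8,2) = 28.
chi = V - E = 8 - 28 = -20

-20


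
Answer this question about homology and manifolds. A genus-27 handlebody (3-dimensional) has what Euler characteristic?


A genus-g handlebody deformation retracts to a wedge of g circles.
chi(vee_g S^1) = 1 - g.
chi(H_27) = 1 - 27 = -26

-26


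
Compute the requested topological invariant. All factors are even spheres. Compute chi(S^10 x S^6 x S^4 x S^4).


chi is multiplicative: chi(X x Y) = chi(X) chi(Y).
Each even-dim sphere has chi = 2. There are 4 factors.
chi = 2^4 = 16

16


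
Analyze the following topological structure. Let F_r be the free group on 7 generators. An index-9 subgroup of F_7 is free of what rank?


Nielsen-Schreier: an index-n subgroup of F_r is free of rank 1 + n(r-1).
Equivalently: chi(cover) = n*chi(base); chi(vee_r S^1) = 1 - 7 = -6.
chi(E) = 9*(-6) = -54; rank = 1 - chi(E) = 1 - (-54) = 55.
rank = 1 + 9*(7-1) = 1 + 54 = 55

55


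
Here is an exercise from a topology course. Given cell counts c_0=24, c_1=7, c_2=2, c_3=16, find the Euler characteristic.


chi = sum_k (-1)^k c_k.
= (-1)^0*24 + (-1)^1*7 + (-1)^2*2 + (-1)^3*16
= (24) + (-7) + (2) + (-16)
= 3

3


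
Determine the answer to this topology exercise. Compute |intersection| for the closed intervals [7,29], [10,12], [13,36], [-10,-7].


Intersection = [max(a_i), min(b_i)] = [13, -7].
Since 13 > -7, the intersection is empty.
Length = 0

0


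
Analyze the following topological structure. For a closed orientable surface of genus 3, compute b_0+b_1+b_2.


For Sigma_3: b_0 = 1, b_1 = 2g = 6, b_2 = 1.
Total = 1 + 6 + 1 = 8

8


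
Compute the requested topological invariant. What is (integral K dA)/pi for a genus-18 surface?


Gauss-Bonnet: integral K dA = 2*pi*chi(M).
chi(Sigma_18) = 2 - 2*18 = -34.
(integral K dA)/pi = 2*chi = 2*(-34) = -68

-68


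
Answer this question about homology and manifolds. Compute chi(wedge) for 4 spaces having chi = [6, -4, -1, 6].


chi(A v B) = chi(A) + chi(B) - 1 (one point identified).
For 4 spaces: chi = (sum chi_i) - (4 - 1).
sum = 7; chi = 7 - 3 = 4

4


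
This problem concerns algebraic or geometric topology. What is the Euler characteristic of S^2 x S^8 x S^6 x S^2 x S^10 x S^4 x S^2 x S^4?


chi is multiplicative: chi(X x Y) = chi(X) chi(Y).
Each even-dim sphere has chi = 2. There are 8 factors.
chi = 2^8 = 256

256


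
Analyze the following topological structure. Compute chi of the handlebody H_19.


A genus-g handlebody deformation retracts to a wedge of g circles.
chi(vee_g S^1) = 1 - g.
chi(H_19) = 1 - 19 = -18

-18


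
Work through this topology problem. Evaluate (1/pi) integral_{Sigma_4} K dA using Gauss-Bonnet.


Gauss-Bonnet: integral K dA = 2*pi*chi(M).
chi(Sigma_4) = 2 - 2*4 = -6.
(integral K dA)/pi = 2*chi = 2*(-6) = -12

-12


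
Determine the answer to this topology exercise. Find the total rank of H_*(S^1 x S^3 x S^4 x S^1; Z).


Total Betti number is multiplicative under products.
Each S^d (d>=1) has total Betti number 2.
There are 4 sphere factors.
Total = 2^4 = 16

16


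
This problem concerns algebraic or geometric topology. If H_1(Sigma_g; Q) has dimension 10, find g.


For a closed orientable surface: b_1 = 2g.
10 = 2g
g = 10 / 2 = 5

5


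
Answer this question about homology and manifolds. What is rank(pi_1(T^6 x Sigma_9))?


pi_1(A x B) = pi_1(A) x pi_1(B); rank of abelianization = b_1.
b_1(T^6) = 6, b_1(Sigma_9) = 2*9 = 18.
b_1(product) = 6 + 18 = 24

24


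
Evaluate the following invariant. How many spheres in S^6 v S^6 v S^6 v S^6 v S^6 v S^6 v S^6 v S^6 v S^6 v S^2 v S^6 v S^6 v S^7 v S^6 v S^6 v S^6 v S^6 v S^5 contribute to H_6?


For a wedge of spheres, H_k (k>0) is free on one generator per sphere of dimension k.
Spheres of dimension 6: count = 15.
b_6 = 15

15


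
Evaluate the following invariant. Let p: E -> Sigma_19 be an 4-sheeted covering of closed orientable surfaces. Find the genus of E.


For an n-sheeted cover: chi(E) = n * chi(B).
chi(Sigma_19) = 2 - 2*19 = -36.
chi(E) = 4 * (-36) = -144.
genus(E) = (2 - chi(E))/2 = (2 - (-144))/2 = 146/2 = 73

73


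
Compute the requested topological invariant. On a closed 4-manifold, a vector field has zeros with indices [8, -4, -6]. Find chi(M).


Poincare-Hopf: chi(M) = sum of indices of zeros.
chi = (8) + (-4) + (-6) = -2

-2


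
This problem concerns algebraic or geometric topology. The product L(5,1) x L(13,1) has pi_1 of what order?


pi_1(X x Y) = pi_1(X) x pi_1(Y).
pi_1(L(5,1)) = Z/5, pi_1(L(13,1)) = Z/13.
|Z/5 x Z/13| = 5 * 13 = 65

65


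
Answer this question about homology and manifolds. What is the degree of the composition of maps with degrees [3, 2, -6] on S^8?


Degree is multiplicative: deg(composition) = product of degrees.
= (3) * (2) * (-6) = -36

-36


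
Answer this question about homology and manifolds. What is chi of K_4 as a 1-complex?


K_4: V = 4, E = C(4,2) = 6.
chi = V - E = 4 - 6 = -2

-2


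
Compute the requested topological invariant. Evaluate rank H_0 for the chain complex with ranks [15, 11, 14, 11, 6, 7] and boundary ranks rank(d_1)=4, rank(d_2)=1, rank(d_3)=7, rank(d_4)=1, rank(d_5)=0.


rank H_k = rank(ker d_k) - rank(im d_{k+1}).
rank(ker d_0) = rank(C_0) - rank(d_0) = 15 - 0 = 15.
rank(im d_{0+1}) = 4.
rank H_0 = 15 - 4 = 11

11


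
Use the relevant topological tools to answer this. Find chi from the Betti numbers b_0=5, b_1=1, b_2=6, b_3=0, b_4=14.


chi = sum_k (-1)^k b_k.
= (5) + (-1) + (6) + (0) + (14)
= 24

24


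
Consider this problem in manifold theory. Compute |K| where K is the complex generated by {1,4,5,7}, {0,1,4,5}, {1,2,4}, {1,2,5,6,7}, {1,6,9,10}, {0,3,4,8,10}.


Each maximal simplex on m vertices has 2^m - 1 nonempty faces.
Take the union (dedupe shared faces).
Total distinct faces = 88

88


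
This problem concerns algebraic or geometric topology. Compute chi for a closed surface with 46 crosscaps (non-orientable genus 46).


For a non-orientable closed surface with k crosscaps: chi = 2 - k.
Here k = 46.
chi = 2 - 46 = -44

-44


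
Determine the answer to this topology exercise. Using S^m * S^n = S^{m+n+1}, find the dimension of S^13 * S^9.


Join of spheres: S^m * S^n = S^{m+n+1}.
dim = 13 + 9 + 1 = 23

23


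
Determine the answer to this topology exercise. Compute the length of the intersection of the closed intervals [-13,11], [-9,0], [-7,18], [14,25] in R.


Intersection = [max(a_i), min(b_i)] = [14, 0].
Since 14 > 0, the intersection is empty.
Length = 0

0


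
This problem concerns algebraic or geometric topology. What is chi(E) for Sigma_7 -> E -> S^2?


chi(S^2) = 2 (n even), chi(Sigma_7) = 2 - 2*7 = -12.
chi(E) = 2 * (-12) = -24

-24


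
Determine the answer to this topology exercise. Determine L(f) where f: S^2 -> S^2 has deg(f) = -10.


On S^2: L(f) = tr(f_0*) + (-1)^2 tr(f_2*) = 1 + (-1)^2 * deg(f).
L(f) = 1 + (-1)^2 * -10 = 1 + -10 = -9

-9


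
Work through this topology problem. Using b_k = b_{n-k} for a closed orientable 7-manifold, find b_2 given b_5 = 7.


Poincare duality for closed orientable n-manifolds: b_k = b_{n-k}.
Here n = 7, so b_2 = b_5 = 7

7


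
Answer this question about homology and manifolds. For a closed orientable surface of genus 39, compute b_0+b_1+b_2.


For Sigma_39: b_0 = 1, b_1 = 2g = 78, b_2 = 1.
Total = 1 + 78 + 1 = 80

80


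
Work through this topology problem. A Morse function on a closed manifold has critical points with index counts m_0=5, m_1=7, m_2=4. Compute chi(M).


Morse theory: chi(M) = sum_k (-1)^k m_k where m_k = #(index-k critical points).
= (5) + (-7) + (4) = 2

2


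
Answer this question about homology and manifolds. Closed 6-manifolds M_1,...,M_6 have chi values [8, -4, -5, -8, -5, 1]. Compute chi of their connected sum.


For n-manifolds: chi(A#B) = chi(A) + chi(B) - chi(S^6).
chi(S^6) = 1 + (-1)^6 = 2.
chi(#) = (sum chi_i) - (6-1)*chi(S^6) = -13 - 5*2 = -23

-23


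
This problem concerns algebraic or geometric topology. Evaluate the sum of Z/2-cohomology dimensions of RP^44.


H^k(RP^44; Z/2) = Z/2 for each 0 <= k <= 44.
Total dimension = 44 + 1 = 45

45


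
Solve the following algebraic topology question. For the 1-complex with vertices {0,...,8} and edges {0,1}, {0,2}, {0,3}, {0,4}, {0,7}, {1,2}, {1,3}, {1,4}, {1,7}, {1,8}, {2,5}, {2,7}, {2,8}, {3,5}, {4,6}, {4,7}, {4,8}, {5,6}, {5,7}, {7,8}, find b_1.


b_1 = E - V + (number of components).
E = 20, V = 9, components = 1.
b_1 = 20 - 9 + 1 = 12

12


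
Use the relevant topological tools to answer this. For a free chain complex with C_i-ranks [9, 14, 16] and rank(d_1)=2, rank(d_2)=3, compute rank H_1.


rank H_k = rank(ker d_k) - rank(im d_{k+1}).
rank(ker d_1) = rank(C_1) - rank(d_1) = 14 - 2 = 12.
rank(im d_{1+1}) = 3.
rank H_1 = 12 - 3 = 9

9


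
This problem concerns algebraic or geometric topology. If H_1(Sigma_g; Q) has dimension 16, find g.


For a closed orientable surface: b_1 = 2g.
16 = 2g
g = 16 / 2 = 8

8


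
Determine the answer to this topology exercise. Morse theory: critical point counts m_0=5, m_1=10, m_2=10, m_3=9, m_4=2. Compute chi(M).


Morse theory: chi(M) = sum_k (-1)^k m_k where m_k = #(index-k critical points).
= (5) + (-10) + (10) + (-9) + (2) = -2

-2


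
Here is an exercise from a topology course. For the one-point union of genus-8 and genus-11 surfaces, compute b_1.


For a wedge: H_1(A v B) = H_1(A) + H_1(B).
b_1(Sigma_8) = 16, b_1(Sigma_11) = 22.
b_1 = 16 + 22 = 38

38


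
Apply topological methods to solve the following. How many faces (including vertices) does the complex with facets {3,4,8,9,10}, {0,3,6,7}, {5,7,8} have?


Each maximal simplex on m vertices has 2^m - 1 nonempty faces.
Take the union (dedupe shared faces).
Total distinct faces = 50

50


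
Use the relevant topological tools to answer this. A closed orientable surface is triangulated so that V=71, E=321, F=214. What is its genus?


chi = V - E + F = 71 - 321 + 214 = -36
For orientable closed surface: chi = 2 - 2g, so g = (2 - chi)/2.
g = (2 - (-36)) / 2 = 38 / 2 = 19

19


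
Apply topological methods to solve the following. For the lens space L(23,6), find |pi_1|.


pi_1(L(p,q)) = Z/pZ for any q coprime to p.
|pi_1(L(23,6))| = 23

23


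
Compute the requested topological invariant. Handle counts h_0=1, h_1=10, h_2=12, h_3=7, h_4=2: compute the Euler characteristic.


Handles of index k contribute (-1)^k to chi (same as CW cells).
chi = (1) + (-10) + (12) + (-7) + (2) = -2

-2


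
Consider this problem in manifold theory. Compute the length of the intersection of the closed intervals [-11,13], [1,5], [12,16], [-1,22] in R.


Intersection = [max(a_i), min(b_i)] = [12, 5].
Since 12 > 5, the intersection is empty.
Length = 0

0


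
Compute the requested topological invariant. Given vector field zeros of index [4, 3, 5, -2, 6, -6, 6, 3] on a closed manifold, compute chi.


Poincare-Hopf: chi(M) = sum of indices of zeros.
chi = (4) + (3) + (5) + (-2) + (6) + (-6) + (6) + (3) = 19

19


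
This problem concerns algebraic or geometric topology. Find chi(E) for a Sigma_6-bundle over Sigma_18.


For a fiber bundle F -> E -> B (with CW structure): chi(E) = chi(B) * chi(F).
chi(Sigma_18) = -34, chi(Sigma_6) = -10.
chi(E) = (-34) * (-10) = 340

340


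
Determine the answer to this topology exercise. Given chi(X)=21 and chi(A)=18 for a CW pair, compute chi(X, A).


Relative Euler characteristic: chi(X, A) = chi(X) - chi(A).
= 21 - (18) = 3

3


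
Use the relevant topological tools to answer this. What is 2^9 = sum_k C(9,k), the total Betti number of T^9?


b_k(T^9) = C(9,k), so the sum over k is sum_k C(9,k) = 2^9.
Total = 2^9 = 512

512


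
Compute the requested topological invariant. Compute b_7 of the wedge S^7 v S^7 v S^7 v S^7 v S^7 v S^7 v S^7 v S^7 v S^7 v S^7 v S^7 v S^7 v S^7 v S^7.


For a wedge of spheres, H_k (k>0) is free on one generator per sphere of dimension k.
Spheres of dimension 7: count = 14.
b_7 = 14

14


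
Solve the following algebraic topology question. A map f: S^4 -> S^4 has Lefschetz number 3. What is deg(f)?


L(f) = 1 + (-1)^4 deg(f) on S^4.
3 = 1 + (-1)^4 * deg(f)
(-1)^4 * deg(f) = 2
deg(f) = 2

2


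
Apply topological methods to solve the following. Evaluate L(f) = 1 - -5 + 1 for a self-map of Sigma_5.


L(f) = tr(f_0*) - tr(f_1*) + tr(f_2*).
= 1 - (-5) + (1)
= 7

7


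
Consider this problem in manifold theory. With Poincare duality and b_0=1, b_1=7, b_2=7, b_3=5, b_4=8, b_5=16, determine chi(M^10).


By Poincare duality b_k = b_{10-k}, so full Betti numbers: b_0=1, b_1=7, b_2=7, b_3=5, b_4=8, b_5=16, b_6=8, b_7=5, b_8=7, b_9=7, b_10=1.
chi = sum (-1)^k b_k = -8

-8


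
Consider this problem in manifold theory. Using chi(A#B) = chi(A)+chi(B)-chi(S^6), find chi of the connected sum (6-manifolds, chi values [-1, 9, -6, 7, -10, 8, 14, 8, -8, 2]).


For n-manifolds: chi(A#B) = chi(A) + chi(B) - chi(S^6).
chi(S^6) = 1 + (-1)^6 = 2.
chi(#) = (sum chi_i) - (10-1)*chi(S^6) = 23 - 9*2 = 5

5


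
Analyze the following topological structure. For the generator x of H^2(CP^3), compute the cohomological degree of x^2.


|x| = 2 in H^*(CP^n).
|x^2| = 2 * |x| = 2 * 2 = 4

4


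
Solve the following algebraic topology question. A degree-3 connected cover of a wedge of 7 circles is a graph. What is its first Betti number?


Nielsen-Schreier: an index-n subgroup of F_r is free of rank 1 + n(r-1).
Equivalently: chi(cover) = n*chi(base); chi(vee_r S^1) = 1 - 7 = -6.
chi(E) = 3*(-6) = -18; rank = 1 - chi(E) = 1 - (-18) = 19.
rank = 1 + 3*(7-1) = 1 + 18 = 19

19


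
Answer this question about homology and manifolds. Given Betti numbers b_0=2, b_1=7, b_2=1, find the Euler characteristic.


chi = sum_k (-1)^k b_k.
= (2) + (-7) + (1)
= -4

-4


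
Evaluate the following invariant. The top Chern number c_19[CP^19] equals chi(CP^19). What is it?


For any closed oriented manifold, <e(TM),[M]> = chi(M).
chi(CP^19) = 19+1 = 20

20


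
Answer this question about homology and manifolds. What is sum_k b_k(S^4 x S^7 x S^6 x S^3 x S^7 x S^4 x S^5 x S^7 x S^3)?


Total Betti number is multiplicative under products.
Each S^d (d>=1) has total Betti number 2.
There are 9 sphere factors.
Total = 2^9 = 512

512


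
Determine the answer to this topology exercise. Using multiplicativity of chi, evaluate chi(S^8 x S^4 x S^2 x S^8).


chi is multiplicative: chi(X x Y) = chi(X) chi(Y).
Each even-dim sphere has chi = 2. There are 4 factors.
chi = 2^4 = 16

16


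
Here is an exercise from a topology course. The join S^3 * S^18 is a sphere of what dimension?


Join of spheres: S^m * S^n = S^{m+n+1}.
dim = 3 + 18 + 1 = 22

22


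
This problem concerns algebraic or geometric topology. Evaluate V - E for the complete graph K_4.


K_4: V = 4, E = C(4,2) = 6.
chi = V - E = 4 - 6 = -2

-2


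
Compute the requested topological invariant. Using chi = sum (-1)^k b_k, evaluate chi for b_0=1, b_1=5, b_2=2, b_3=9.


chi = sum_k (-1)^k b_k.
= (1) + (-5) + (2) + (-9)
= -11

-11


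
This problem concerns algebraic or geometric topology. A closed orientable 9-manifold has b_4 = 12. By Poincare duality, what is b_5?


Poincare duality for closed orientable n-manifolds: b_k = b_{n-k}.
Here n = 9, so b_5 = b_4 = 12

12


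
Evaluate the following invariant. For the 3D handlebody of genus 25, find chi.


A genus-g handlebody deformation retracts to a wedge of g circles.
chi(vee_g S^1) = 1 - g.
chi(H_25) = 1 - 25 = -24

-24


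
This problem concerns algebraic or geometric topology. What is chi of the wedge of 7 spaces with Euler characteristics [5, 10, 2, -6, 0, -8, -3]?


chi(A v B) = chi(A) + chi(B) - 1 (one point identified).
For 7 spaces: chi = (sum chi_i) - (7 - 1).
sum = 0; chi = 0 - 6 = -6

-6


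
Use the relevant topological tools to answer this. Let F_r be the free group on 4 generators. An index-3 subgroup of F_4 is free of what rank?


Nielsen-Schreier: an index-n subgroup of F_r is free of rank 1 + n(r-1).
Equivalently: chi(cover) = n*chi(base); chi(vee_r S^1) = 1 - 4 = -3.
chi(E) = 3*(-3) = -9; rank = 1 - chi(E) = 1 - (-9) = 10.
rank = 1 + 3*(4-1) = 1 + 9 = 10

10


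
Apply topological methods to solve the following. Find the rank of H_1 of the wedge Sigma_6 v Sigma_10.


For a wedge: H_1(A v B) = H_1(A) + H_1(B).
b_1(Sigma_6) = 12, b_1(Sigma_10) = 20.
b_1 = 12 + 20 = 32

32
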